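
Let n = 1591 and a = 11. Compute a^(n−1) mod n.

11^1 ≡ 11 (mod 1591)
11^2 ≡ 11^2 = 121 ≡ 121 (mod 1591)
11^4 ≡ 121^2 = 14641 ≡ 322 (mod 1591)
11^8 ≡ 322^2 = 103684 ≡ 269 (mod 1591)
11^16 ≡ 269^2 = 72361 ≡ 766 (mod 1591)
11^32 ≡ 766^2 = 586756 ≡ 1268 (mod 1591)
11^64 ≡ 1268^2 = 1607824 ≡ 914 (mod 1591)
11^128 ≡ 914^2 = 835396 ≡ 121 (mod 1591)
11^256 ≡ 121^2 = 14641 ≡ 322 (mod 1591)
11^512 ≡ 322^2 = 103684 ≡ 269 (mod 1591)
11^1024 ≡ 269^2 = 72361 ≡ 766 (mod 1591)
1590 = 1024 + 512 + 32 + 16 + 4 + 2 in binary powers of 2.
So 11^1590 ≡ 766 · 269 · 1268 · 766 · 322 · 121 ≡ 1000 (mod 1591).
Since 1000 ≠ 1, base 11 is a Fermat witness: 1591 is composite.

1000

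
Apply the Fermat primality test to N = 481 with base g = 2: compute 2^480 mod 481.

248

2^1 ≡ 2 (mod 481)
2^2 ≡ 2^2 = 4 ≡ 4 (mod 481)
2^4 ≡ 4^2 = 16 ≡ 16 (mod 481)
2^8 ≡ 16^2 = 256 ≡ 256 (mod 481)
2^16 ≡ 256^2 = 65536 ≡ 120 (mod 481)
2^32 ≡ 120^2 = 14400 ≡ 451 (mod 481)
2^64 ≡ 451^2 = 203401 ≡ 419 (mod 481)
2^128 ≡ 419^2 = 175561 ≡ 477 (mod 481)
2^256 ≡ 477^2 = 227529 ≡ 16 (mod 481)
480 = 256 + 128 + 64 + 32 in binary powers of 2.
So 2^480 ≡ 16 · 477 · 419 · 451 ≡ 248 (mod 481).
Since 248 ≠ 1, base 2 is a Fermat witness: 481 is composite.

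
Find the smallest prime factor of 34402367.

34402367 is odd.
Digit sum 29, not divisible by 3.
Ends in 7: not divisible by 5.
7: 34402367 = 7·4914623 + 6
11: 34402367 = 11·3127487 + 10
13: 34402367 = 13·2646335 + 12
17: 34402367 = 17·2023668 + 11
19: 34402367 = 19·1810650 + 17
23: 34402367 = 23·1495755 + 2
29: 34402367 = 29·1186288 + 15
31: 34402367 = 31·1109753 + 24
37: 34402367 = 37·929793 + 26
41: 34402367 = 41·839082 + 5
43: 34402367 = 43·800055 + 2
47: 34402367 = 47·731965 + 12
53: 34402367 = 53·649101 + 14
59: 34402367 = 59·583090 + 57
61: 34402367 = 61·563973 + 14
67: 34402367 = 67·513468 + 11
71: 34402367 = 71·484540 + 27
73: 34402367 = 73·471265 + 22
79: 34402367 = 79·435473

79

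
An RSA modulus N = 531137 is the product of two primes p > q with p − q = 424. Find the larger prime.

Since p = q + 424, we have 531137 = q(q + 424), so q² + 424q − 531137 = 0.
Discriminant: 424² + 4·531137 = 179776 + 2124548 = 2304324; √2304324 = 1518.
q = (−424 + 1518)/2 = 547, and p = q + 424 = 971.
Check: 547 · 971 = 531137.

971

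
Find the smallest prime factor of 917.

7

917 is odd.
Digit sum 17, not divisible by 3.
Ends in 7: not divisible by 5.
7: 917 = 7·131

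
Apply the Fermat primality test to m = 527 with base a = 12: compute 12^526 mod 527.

236

12^1 ≡ 12 (mod 527)
12^2 ≡ 12^2 = 144 ≡ 144 (mod 527)
12^4 ≡ 144^2 = 20736 ≡ 183 (mod 527)
12^8 ≡ 183^2 = 33489 ≡ 288 (mod 527)
12^16 ≡ 288^2 = 82944 ≡ 205 (mod 527)
12^32 ≡ 205^2 = 42025 ≡ 392 (mod 527)
12^64 ≡ 392^2 = 153664 ≡ 307 (mod 527)
12^128 ≡ 307^2 = 94249 ≡ 443 (mod 527)
12^256 ≡ 443^2 = 196249 ≡ 205 (mod 527)
12^512 ≡ 205^2 = 42025 ≡ 392 (mod 527)
526 = 512 + 8 + 4 + 2 in binary powers of 2.
So 12^526 ≡ 392 · 288 · 183 · 144 ≡ 236 (mod 527).
Since 236 ≠ 1, base 12 is a Fermat witness: 527 is composite.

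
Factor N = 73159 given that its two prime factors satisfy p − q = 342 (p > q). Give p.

491

Since p = q + 342, we have 73159 = q(q + 342), so q² + 342q − 73159 = 0.
Discriminant: 342² + 4·73159 = 116964 + 292636 = 409600; √409600 = 640.
q = (−342 + 640)/2 = 149, and p = q + 342 = 491.
Check: 149 · 491 = 73159.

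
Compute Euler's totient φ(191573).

Factor: 191573 = 17 · 59 · 191.
φ(191573) = (17−1) · (59−1) · (191−1) = 16 · 58 · 190 = 176320.

176320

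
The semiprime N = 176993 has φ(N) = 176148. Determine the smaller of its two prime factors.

φ(n) = (p−1)(q−1) = n − (p+q) + 1, so p + q = 176993 − 176148 + 1 = 846.
p and q are the roots of t² − 846t + 176993 = 0.
Discriminant: 846² − 4·176993 = 715716 − 707972 = 7744; √7744 = 88.
q = (846 − 88)/2 = 379, p = (846 + 88)/2 = 467.
Check: 379 · 467 = 176993.

379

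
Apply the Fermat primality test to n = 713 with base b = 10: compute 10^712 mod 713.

10^1 ≡ 10 (mod 713)
10^2 ≡ 10^2 = 100 ≡ 100 (mod 713)
10^4 ≡ 100^2 = 10000 ≡ 18 (mod 713)
10^8 ≡ 18^2 = 324 ≡ 324 (mod 713)
10^16 ≡ 324^2 = 104976 ≡ 165 (mod 713)
10^32 ≡ 165^2 = 27225 ≡ 131 (mod 713)
10^64 ≡ 131^2 = 17161 ≡ 49 (mod 713)
10^128 ≡ 49^2 = 2401 ≡ 262 (mod 713)
10^256 ≡ 262^2 = 68644 ≡ 196 (mod 713)
10^512 ≡ 196^2 = 38416 ≡ 627 (mod 713)
712 = 512 + 128 + 64 + 8 in binary powers of 2.
So 10^712 ≡ 627 · 262 · 49 · 324 ≡ 485 (mod 713).
Since 485 ≠ 1, base 10 is a Fermat witness: 713 is composite.

485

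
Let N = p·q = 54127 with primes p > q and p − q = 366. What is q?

113

Since p = q + 366, we have 54127 = q(q + 366), so q² + 366q − 54127 = 0.
Discriminant: 366² + 4·54127 = 133956 + 216508 = 350464; √350464 = 592.
q = (−366 + 592)/2 = 113, and p = q + 366 = 479.
Check: 113 · 479 = 54127.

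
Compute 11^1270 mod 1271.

811

11^1 ≡ 11 (mod 1271)
11^2 ≡ 11^2 = 121 ≡ 121 (mod 1271)
11^4 ≡ 121^2 = 14641 ≡ 660 (mod 1271)
11^8 ≡ 660^2 = 435600 ≡ 918 (mod 1271)
11^16 ≡ 918^2 = 842724 ≡ 51 (mod 1271)
11^32 ≡ 51^2 = 2601 ≡ 59 (mod 1271)
11^64 ≡ 59^2 = 3481 ≡ 939 (mod 1271)
11^128 ≡ 939^2 = 881721 ≡ 918 (mod 1271)
11^256 ≡ 918^2 = 842724 ≡ 51 (mod 1271)
11^512 ≡ 51^2 = 2601 ≡ 59 (mod 1271)
11^1024 ≡ 59^2 = 3481 ≡ 939 (mod 1271)
1270 = 1024 + 128 + 64 + 32 + 16 + 4 + 2 in binary powers of 2.
So 11^1270 ≡ 939 · 918 · 939 · 59 · 51 · 660 · 121 ≡ 811 (mod 1271).
Since 811 ≠ 1, base 11 is a Fermat witness: 1271 is composite.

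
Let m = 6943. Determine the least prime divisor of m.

6943 is odd.
Digit sum 22, not divisible by 3.
Ends in 3: not divisible by 5.
7: 6943 = 7·991 + 6
11: 6943 = 11·631 + 2
13: 6943 = 13·534 + 1
17: 6943 = 17·408 + 7
19: 6943 = 19·365 + 8
23: 6943 = 23·301 + 20
29: 6943 = 29·239 + 12
31: 6943 = 31·223 + 30
37: 6943 = 37·187 + 24
41: 6943 = 41·169 + 14
43: 6943 = 43·161 + 20
47: 6943 = 47·147 + 34
53: 6943 = 53·131

53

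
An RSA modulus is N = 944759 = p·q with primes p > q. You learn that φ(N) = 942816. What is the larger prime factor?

977

φ(n) = (p−1)(q−1) = n − (p+q) + 1, so p + q = 944759 − 942816 + 1 = 1944.
p and q are the roots of t² − 1944t + 944759 = 0.
Discriminant: 1944² − 4·944759 = 3779136 − 3779036 = 100; √100 = 10.
q = (1944 − 10)/2 = 967, p = (1944 + 10)/2 = 977.
Check: 967 · 977 = 944759.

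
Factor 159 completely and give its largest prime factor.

53

159 = 3 · 53
53 is prime.
So 159 = 3 · 53; the largest prime factor is 53.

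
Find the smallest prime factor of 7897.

7897 is odd.
Digit sum 31, not divisible by 3.
Ends in 7: not divisible by 5.
7: 7897 = 7·1128 + 1
11: 7897 = 11·717 + 10
13: 7897 = 13·607 + 6
17: 7897 = 17·464 + 9
19: 7897 = 19·415 + 12
23: 7897 = 23·343 + 8
29: 7897 = 29·272 + 9
31: 7897 = 31·254 + 23
37: 7897 = 37·213 + 16
41: 7897 = 41·192 + 25
43: 7897 = 43·183 + 28
47: 7897 = 47·168 + 1
53: 7897 = 53·149

53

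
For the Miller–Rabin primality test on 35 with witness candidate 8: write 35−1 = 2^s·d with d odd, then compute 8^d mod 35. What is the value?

35 − 1 = 34 = 2^1 · 17, so d = 17.
8^1 ≡ 8 (mod 35)
8^2 ≡ 8^2 = 64 ≡ 29 (mod 35)
8^4 ≡ 29^2 = 841 ≡ 1 (mod 35)
8^8 ≡ 1^2 = 1 ≡ 1 (mod 35)
8^16 ≡ 1^2 = 1 ≡ 1 (mod 35)
17 = 16 + 1 in binary powers of 2.
So 8^17 ≡ 1 · 8 ≡ 8 (mod 35).
Squaring chain: 8; never reaches −1, so base 8 is a Miller–Rabin witness that 35 is composite.

8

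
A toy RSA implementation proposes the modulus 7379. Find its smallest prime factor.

47

7379 is odd.
Digit sum 26, not divisible by 3.
Ends in 9: not divisible by 5.
7: 7379 = 7·1054 + 1
11: 7379 = 11·670 + 9
13: 7379 = 13·567 + 8
17: 7379 = 17·434 + 1
19: 7379 = 19·388 + 7
23: 7379 = 23·320 + 19
29: 7379 = 29·254 + 13
31: 7379 = 31·238 + 1
37: 7379 = 37·199 + 16
41: 7379 = 41·179 + 40
43: 7379 = 43·171 + 26
47: 7379 = 47·157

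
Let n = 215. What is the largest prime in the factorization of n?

43

215 = 5 · 43
43 is prime.
So 215 = 5 · 43; the largest prime factor is 43.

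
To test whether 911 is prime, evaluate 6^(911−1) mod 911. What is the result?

6^1 ≡ 6 (mod 911)
6^2 ≡ 6^2 = 36 ≡ 36 (mod 911)
6^4 ≡ 36^2 = 1296 ≡ 385 (mod 911)
6^8 ≡ 385^2 = 148225 ≡ 643 (mod 911)
6^16 ≡ 643^2 = 413449 ≡ 766 (mod 911)
6^32 ≡ 766^2 = 586756 ≡ 72 (mod 911)
6^64 ≡ 72^2 = 5184 ≡ 629 (mod 911)
6^128 ≡ 629^2 = 395641 ≡ 267 (mod 911)
6^256 ≡ 267^2 = 71289 ≡ 231 (mod 911)
6^512 ≡ 231^2 = 53361 ≡ 523 (mod 911)
910 = 512 + 256 + 128 + 8 + 4 + 2 in binary powers of 2.
So 6^910 ≡ 523 · 231 · 267 · 643 · 385 · 36 ≡ 1 (mod 911).
Since the result is 1, base 6 gives no evidence that 911 is composite.

1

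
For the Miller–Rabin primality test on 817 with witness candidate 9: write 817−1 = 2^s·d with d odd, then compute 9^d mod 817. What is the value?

817 − 1 = 816 = 2^4 · 51, so d = 51.
9^1 ≡ 9 (mod 817)
9^2 ≡ 9^2 = 81 ≡ 81 (mod 817)
9^4 ≡ 81^2 = 6561 ≡ 25 (mod 817)
9^8 ≡ 25^2 = 625 ≡ 625 (mod 817)
9^16 ≡ 625^2 = 390625 ≡ 99 (mod 817)
9^32 ≡ 99^2 = 9801 ≡ 814 (mod 817)
51 = 32 + 16 + 2 + 1 in binary powers of 2.
So 9^51 ≡ 814 · 99 · 81 · 9 ≡ 809 (mod 817).
Squaring chain: 809 → 64 → 11 → 121; never reaches −1, so base 9 is a Miller–Rabin witness that 817 is composite.

809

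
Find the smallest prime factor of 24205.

24205 is odd.
Digit sum 13, not divisible by 3.
Ends in 5: divisible by 5.

5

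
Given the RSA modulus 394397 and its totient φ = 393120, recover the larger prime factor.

φ(n) = (p−1)(q−1) = n − (p+q) + 1, so p + q = 394397 − 393120 + 1 = 1278.
p and q are the roots of t² − 1278t + 394397 = 0.
Discriminant: 1278² − 4·394397 = 1633284 − 1577588 = 55696; √55696 = 236.
q = (1278 − 236)/2 = 521, p = (1278 + 236)/2 = 757.
Check: 521 · 757 = 394397.

757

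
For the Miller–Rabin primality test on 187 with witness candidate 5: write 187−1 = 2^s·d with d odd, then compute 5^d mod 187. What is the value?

37

187 − 1 = 186 = 2^1 · 93, so d = 93.
5^1 ≡ 5 (mod 187)
5^2 ≡ 5^2 = 25 ≡ 25 (mod 187)
5^4 ≡ 25^2 = 625 ≡ 64 (mod 187)
5^8 ≡ 64^2 = 4096 ≡ 169 (mod 187)
5^16 ≡ 169^2 = 28561 ≡ 137 (mod 187)
5^32 ≡ 137^2 = 18769 ≡ 69 (mod 187)
5^64 ≡ 69^2 = 4761 ≡ 86 (mod 187)
93 = 64 + 16 + 8 + 4 + 1 in binary powers of 2.
So 5^93 ≡ 86 · 137 · 169 · 64 · 5 ≡ 37 (mod 187).
Squaring chain: 37; never reaches −1, so base 5 is a Miller–Rabin witness that 187 is composite.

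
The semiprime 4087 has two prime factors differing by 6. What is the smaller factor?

Since p = q + 6, we have 4087 = q(q + 6), so q² + 6q − 4087 = 0.
Discriminant: 6² + 4·4087 = 36 + 16348 = 16384; √16384 = 128.
q = (−6 + 128)/2 = 61, and p = q + 6 = 67.
Check: 61 · 67 = 4087.

61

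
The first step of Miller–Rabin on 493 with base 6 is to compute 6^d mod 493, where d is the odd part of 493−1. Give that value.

493 − 1 = 492 = 2^2 · 123, so d = 123.
6^1 ≡ 6 (mod 493)
6^2 ≡ 6^2 = 36 ≡ 36 (mod 493)
6^4 ≡ 36^2 = 1296 ≡ 310 (mod 493)
6^8 ≡ 310^2 = 96100 ≡ 458 (mod 493)
6^16 ≡ 458^2 = 209764 ≡ 239 (mod 493)
6^32 ≡ 239^2 = 57121 ≡ 426 (mod 493)
6^64 ≡ 426^2 = 181476 ≡ 52 (mod 493)
123 = 64 + 32 + 16 + 8 + 2 + 1 in binary powers of 2.
So 6^123 ≡ 52 · 426 · 239 · 458 · 36 · 6 ≡ 328 (mod 493).
Squaring chain: 328 → 110; never reaches −1, so base 6 is a Miller–Rabin witness that 493 is composite.

328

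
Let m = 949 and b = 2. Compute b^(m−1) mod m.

300

2^1 ≡ 2 (mod 949)
2^2 ≡ 2^2 = 4 ≡ 4 (mod 949)
2^4 ≡ 4^2 = 16 ≡ 16 (mod 949)
2^8 ≡ 16^2 = 256 ≡ 256 (mod 949)
2^16 ≡ 256^2 = 65536 ≡ 55 (mod 949)
2^32 ≡ 55^2 = 3025 ≡ 178 (mod 949)
2^64 ≡ 178^2 = 31684 ≡ 367 (mod 949)
2^128 ≡ 367^2 = 134689 ≡ 880 (mod 949)
2^256 ≡ 880^2 = 774400 ≡ 16 (mod 949)
2^512 ≡ 16^2 = 256 ≡ 256 (mod 949)
948 = 512 + 256 + 128 + 32 + 16 + 4 in binary powers of 2.
So 2^948 ≡ 256 · 16 · 880 · 178 · 55 · 16 ≡ 300 (mod 949).
Since 300 ≠ 1, base 2 is a Fermat witness: 949 is composite.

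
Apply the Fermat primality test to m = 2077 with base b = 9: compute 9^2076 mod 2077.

9^1 ≡ 9 (mod 2077)
9^2 ≡ 9^2 = 81 ≡ 81 (mod 2077)
9^4 ≡ 81^2 = 6561 ≡ 330 (mod 2077)
9^8 ≡ 330^2 = 108900 ≡ 896 (mod 2077)
9^16 ≡ 896^2 = 802816 ≡ 1094 (mod 2077)
9^32 ≡ 1094^2 = 1196836 ≡ 484 (mod 2077)
9^64 ≡ 484^2 = 234256 ≡ 1632 (mod 2077)
9^128 ≡ 1632^2 = 2663424 ≡ 710 (mod 2077)
9^256 ≡ 710^2 = 504100 ≡ 1466 (mod 2077)
9^512 ≡ 1466^2 = 2149156 ≡ 1538 (mod 2077)
9^1024 ≡ 1538^2 = 2365444 ≡ 1818 (mod 2077)
9^2048 ≡ 1818^2 = 3305124 ≡ 617 (mod 2077)
2076 = 2048 + 16 + 8 + 4 in binary powers of 2.
So 9^2076 ≡ 617 · 1094 · 896 · 330 ≡ 628 (mod 2077).
Since 628 ≠ 1, base 9 is a Fermat witness: 2077 is composite.

628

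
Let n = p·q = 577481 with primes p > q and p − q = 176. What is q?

Since p = q + 176, we have 577481 = q(q + 176), so q² + 176q − 577481 = 0.
Discriminant: 176² + 4·577481 = 30976 + 2309924 = 2340900; √2340900 = 1530.
q = (−176 + 1530)/2 = 677, and p = q + 176 = 853.
Check: 677 · 853 = 577481.

677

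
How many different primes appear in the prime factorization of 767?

767 = 13 · 59
767 = 13 · 59, which has 2 distinct prime factors.

2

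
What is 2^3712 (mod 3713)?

1076

2^1 ≡ 2 (mod 3713)
2^2 ≡ 2^2 = 4 ≡ 4 (mod 3713)
2^4 ≡ 4^2 = 16 ≡ 16 (mod 3713)
2^8 ≡ 16^2 = 256 ≡ 256 (mod 3713)
2^16 ≡ 256^2 = 65536 ≡ 2415 (mod 3713)
2^32 ≡ 2415^2 = 5832225 ≡ 2815 (mod 3713)
2^64 ≡ 2815^2 = 7924225 ≡ 683 (mod 3713)
2^128 ≡ 683^2 = 466489 ≡ 2364 (mod 3713)
2^256 ≡ 2364^2 = 5588496 ≡ 431 (mod 3713)
2^512 ≡ 431^2 = 185761 ≡ 111 (mod 3713)
2^1024 ≡ 111^2 = 12321 ≡ 1182 (mod 3713)
2^2048 ≡ 1182^2 = 1397124 ≡ 1036 (mod 3713)
3712 = 2048 + 1024 + 512 + 128 in binary powers of 2.
So 2^3712 ≡ 1036 · 1182 · 111 · 2364 ≡ 1076 (mod 3713).
Since 1076 ≠ 1, base 2 is a Fermat witness: 3713 is composite.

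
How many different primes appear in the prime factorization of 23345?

23345 = 5 · 4669
4669 = 7 · 667
667 = 23 · 29
23345 = 5 · 7 · 23 · 29, which has 4 distinct prime factors.

4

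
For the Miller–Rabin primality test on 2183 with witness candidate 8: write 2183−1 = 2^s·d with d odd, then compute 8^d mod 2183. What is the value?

1309

2183 − 1 = 2182 = 2^1 · 1091, so d = 1091.
8^1 ≡ 8 (mod 2183)
8^2 ≡ 8^2 = 64 ≡ 64 (mod 2183)
8^4 ≡ 64^2 = 4096 ≡ 1913 (mod 2183)
8^8 ≡ 1913^2 = 3659569 ≡ 861 (mod 2183)
8^16 ≡ 861^2 = 741321 ≡ 1284 (mod 2183)
8^32 ≡ 1284^2 = 1648656 ≡ 491 (mod 2183)
8^64 ≡ 491^2 = 241081 ≡ 951 (mod 2183)
8^128 ≡ 951^2 = 904401 ≡ 639 (mod 2183)
8^256 ≡ 639^2 = 408321 ≡ 100 (mod 2183)
8^512 ≡ 100^2 = 10000 ≡ 1268 (mod 2183)
8^1024 ≡ 1268^2 = 1607824 ≡ 1136 (mod 2183)
1091 = 1024 + 64 + 2 + 1 in binary powers of 2.
So 8^1091 ≡ 1136 · 951 · 64 · 8 ≡ 1309 (mod 2183).
Squaring chain: 1309; never reaches −1, so base 8 is a Miller–Rabin witness that 2183 is composite.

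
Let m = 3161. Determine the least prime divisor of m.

29

3161 is odd.
Digit sum 11, not divisible by 3.
Ends in 1: not divisible by 5.
7: 3161 = 7·451 + 4
11: 3161 = 11·287 + 4
13: 3161 = 13·243 + 2
17: 3161 = 17·185 + 16
19: 3161 = 19·166 + 7
23: 3161 = 23·137 + 10
29: 3161 = 29·109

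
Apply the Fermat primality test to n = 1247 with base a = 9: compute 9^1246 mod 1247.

9^1 ≡ 9 (mod 1247)
9^2 ≡ 9^2 = 81 ≡ 81 (mod 1247)
9^4 ≡ 81^2 = 6561 ≡ 326 (mod 1247)
9^8 ≡ 326^2 = 106276 ≡ 281 (mod 1247)
9^16 ≡ 281^2 = 78961 ≡ 400 (mod 1247)
9^32 ≡ 400^2 = 160000 ≡ 384 (mod 1247)
9^64 ≡ 384^2 = 147456 ≡ 310 (mod 1247)
9^128 ≡ 310^2 = 96100 ≡ 81 (mod 1247)
9^256 ≡ 81^2 = 6561 ≡ 326 (mod 1247)
9^512 ≡ 326^2 = 106276 ≡ 281 (mod 1247)
9^1024 ≡ 281^2 = 78961 ≡ 400 (mod 1247)
1246 = 1024 + 128 + 64 + 16 + 8 + 4 + 2 in binary powers of 2.
So 9^1246 ≡ 400 · 81 · 310 · 400 · 281 · 326 · 81 ≡ 552 (mod 1247).
Since 552 ≠ 1, base 9 is a Fermat witness: 1247 is composite.

552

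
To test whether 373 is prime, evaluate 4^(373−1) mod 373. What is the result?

1

4^1 ≡ 4 (mod 373)
4^2 ≡ 4^2 = 16 ≡ 16 (mod 373)
4^4 ≡ 16^2 = 256 ≡ 256 (mod 373)
4^8 ≡ 256^2 = 65536 ≡ 261 (mod 373)
4^16 ≡ 261^2 = 68121 ≡ 235 (mod 373)
4^32 ≡ 235^2 = 55225 ≡ 21 (mod 373)
4^64 ≡ 21^2 = 441 ≡ 68 (mod 373)
4^128 ≡ 68^2 = 4624 ≡ 148 (mod 373)
4^256 ≡ 148^2 = 21904 ≡ 270 (mod 373)
372 = 256 + 64 + 32 + 16 + 4 in binary powers of 2.
So 4^372 ≡ 270 · 68 · 21 · 235 · 256 ≡ 1 (mod 373).
Since the result is 1, base 4 gives no evidence that 373 is composite.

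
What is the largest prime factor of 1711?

59

1711 = 29 · 59
59 is prime.
So 1711 = 29 · 59; the largest prime factor is 59.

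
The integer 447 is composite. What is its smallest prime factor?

447 is odd.
Digit sum 15, divisible by 3.

3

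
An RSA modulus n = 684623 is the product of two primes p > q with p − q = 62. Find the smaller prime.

Since p = q + 62, we have 684623 = q(q + 62), so q² + 62q − 684623 = 0.
Discriminant: 62² + 4·684623 = 3844 + 2738492 = 2742336; √2742336 = 1656.
q = (−62 + 1656)/2 = 797, and p = q + 62 = 859.
Check: 797 · 859 = 684623.

797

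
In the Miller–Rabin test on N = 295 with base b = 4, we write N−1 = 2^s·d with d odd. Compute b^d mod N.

134

295 − 1 = 294 = 2^1 · 147, so d = 147.
4^1 ≡ 4 (mod 295)
4^2 ≡ 4^2 = 16 ≡ 16 (mod 295)
4^4 ≡ 16^2 = 256 ≡ 256 (mod 295)
4^8 ≡ 256^2 = 65536 ≡ 46 (mod 295)
4^16 ≡ 46^2 = 2116 ≡ 51 (mod 295)
4^32 ≡ 51^2 = 2601 ≡ 241 (mod 295)
4^64 ≡ 241^2 = 58081 ≡ 261 (mod 295)
4^128 ≡ 261^2 = 68121 ≡ 271 (mod 295)
147 = 128 + 16 + 2 + 1 in binary powers of 2.
So 4^147 ≡ 271 · 51 · 16 · 4 ≡ 134 (mod 295).
Squaring chain: 134; never reaches −1, so base 4 is a Miller–Rabin witness that 295 is composite.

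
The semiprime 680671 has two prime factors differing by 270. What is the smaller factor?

Since p = q + 270, we have 680671 = q(q + 270), so q² + 270q − 680671 = 0.
Discriminant: 270² + 4·680671 = 72900 + 2722684 = 2795584; √2795584 = 1672.
q = (−270 + 1672)/2 = 701, and p = q + 270 = 971.
Check: 701 · 971 = 680671.

701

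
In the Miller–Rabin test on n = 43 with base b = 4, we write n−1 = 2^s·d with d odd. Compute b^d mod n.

1

43 − 1 = 42 = 2^1 · 21, so d = 21.
4^1 ≡ 4 (mod 43)
4^2 ≡ 4^2 = 16 ≡ 16 (mod 43)
4^4 ≡ 16^2 = 256 ≡ 41 (mod 43)
4^8 ≡ 41^2 = 1681 ≡ 4 (mod 43)
4^16 ≡ 4^2 = 16 ≡ 16 (mod 43)
21 = 16 + 4 + 1 in binary powers of 2.
So 4^21 ≡ 16 · 41 · 4 ≡ 1 (mod 43).
Since 4^d ≡ 1 (mod 43), base 4 does not prove 43 composite.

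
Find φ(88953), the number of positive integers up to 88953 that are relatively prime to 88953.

58608

Factor: 88953 = 3 · 149 · 199.
φ(88953) = (3−1) · (149−1) · (199−1) = 2 · 148 · 198 = 58608.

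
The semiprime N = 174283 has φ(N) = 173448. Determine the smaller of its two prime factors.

397

φ(n) = (p−1)(q−1) = n − (p+q) + 1, so p + q = 174283 − 173448 + 1 = 836.
p and q are the roots of t² − 836t + 174283 = 0.
Discriminant: 836² − 4·174283 = 698896 − 697132 = 1764; √1764 = 42.
q = (836 − 42)/2 = 397, p = (836 + 42)/2 = 439.
Check: 397 · 439 = 174283.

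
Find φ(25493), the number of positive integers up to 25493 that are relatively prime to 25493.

Factor: 25493 = 13 · 37 · 53.
φ(25493) = (13−1) · (37−1) · (53−1) = 12 · 36 · 52 = 22464.

22464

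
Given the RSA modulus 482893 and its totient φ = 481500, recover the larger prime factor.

751

φ(n) = (p−1)(q−1) = n − (p+q) + 1, so p + q = 482893 − 481500 + 1 = 1394.
p and q are the roots of t² − 1394t + 482893 = 0.
Discriminant: 1394² − 4·482893 = 1943236 − 1931572 = 11664; √11664 = 108.
q = (1394 − 108)/2 = 643, p = (1394 + 108)/2 = 751.
Check: 643 · 751 = 482893.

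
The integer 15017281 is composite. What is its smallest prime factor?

15017281 is odd.
Digit sum 25, not divisible by 3.
Ends in 1: not divisible by 5.
7: 15017281 = 7·2145325 + 6
11: 15017281 = 11·1365207 + 4
13: 15017281 = 13·1155175 + 6
17: 15017281 = 17·883369 + 8
19: 15017281 = 19·790383 + 4
23: 15017281 = 23·652925 + 6
29: 15017281 = 29·517837 + 8
31: 15017281 = 31·484428 + 13
37: 15017281 = 37·405872 + 17
41: 15017281 = 41·366275 + 6
43: 15017281 = 43·349239 + 4
47: 15017281 = 47·319516 + 29
53: 15017281 = 53·283344 + 49
59: 15017281 = 59·254530 + 11
61: 15017281 = 61·246184 + 57
67: 15017281 = 67·224138 + 35
71: 15017281 = 71·211511

71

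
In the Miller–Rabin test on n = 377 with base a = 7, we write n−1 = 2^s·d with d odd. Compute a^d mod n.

132

377 − 1 = 376 = 2^3 · 47, so d = 47.
7^1 ≡ 7 (mod 377)
7^2 ≡ 7^2 = 49 ≡ 49 (mod 377)
7^4 ≡ 49^2 = 2401 ≡ 139 (mod 377)
7^8 ≡ 139^2 = 19321 ≡ 94 (mod 377)
7^16 ≡ 94^2 = 8836 ≡ 165 (mod 377)
7^32 ≡ 165^2 = 27225 ≡ 81 (mod 377)
47 = 32 + 8 + 4 + 2 + 1 in binary powers of 2.
So 7^47 ≡ 81 · 94 · 139 · 49 · 7 ≡ 132 (mod 377).
Squaring chain: 132 → 82 → 315; never reaches −1, so base 7 is a Miller–Rabin witness that 377 is composite.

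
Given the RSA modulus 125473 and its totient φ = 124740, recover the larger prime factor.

φ(n) = (p−1)(q−1) = n − (p+q) + 1, so p + q = 125473 − 124740 + 1 = 734.
p and q are the roots of t² − 734t + 125473 = 0.
Discriminant: 734² − 4·125473 = 538756 − 501892 = 36864; √36864 = 192.
q = (734 − 192)/2 = 271, p = (734 + 192)/2 = 463.
Check: 271 · 463 = 125473.

463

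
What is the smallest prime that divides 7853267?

73

7853267 is odd.
Digit sum 38, not divisible by 3.
Ends in 7: not divisible by 5.
7: 7853267 = 7·1121895 + 2
11: 7853267 = 11·713933 + 4
13: 7853267 = 13·604097 + 6
17: 7853267 = 17·461956 + 15
19: 7853267 = 19·413329 + 16
23: 7853267 = 23·341446 + 9
29: 7853267 = 29·270802 + 9
31: 7853267 = 31·253331 + 6
37: 7853267 = 37·212250 + 17
41: 7853267 = 41·191543 + 4
43: 7853267 = 43·182634 + 5
47: 7853267 = 47·167090 + 37
53: 7853267 = 53·148174 + 45
59: 7853267 = 59·133106 + 13
61: 7853267 = 61·128742 + 5
67: 7853267 = 67·117212 + 63
71: 7853267 = 71·110609 + 28
73: 7853267 = 73·107579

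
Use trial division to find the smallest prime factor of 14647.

97

14647 is odd.
Digit sum 22, not divisible by 3.
Ends in 7: not divisible by 5.
7: 14647 = 7·2092 + 3
11: 14647 = 11·1331 + 6
13: 14647 = 13·1126 + 9
17: 14647 = 17·861 + 10
19: 14647 = 19·770 + 17
23: 14647 = 23·636 + 19
29: 14647 = 29·505 + 2
31: 14647 = 31·472 + 15
37: 14647 = 37·395 + 32
41: 14647 = 41·357 + 10
43: 14647 = 43·340 + 27
47: 14647 = 47·311 + 30
53: 14647 = 53·276 + 19
59: 14647 = 59·248 + 15
61: 14647 = 61·240 + 7
67: 14647 = 67·218 + 41
71: 14647 = 71·206 + 21
73: 14647 = 73·200 + 47
79: 14647 = 79·185 + 32
83: 14647 = 83·176 + 39
89: 14647 = 89·164 + 51
97: 14647 = 97·151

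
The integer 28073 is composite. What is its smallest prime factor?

28073 is odd.
Digit sum 20, not divisible by 3.
Ends in 3: not divisible by 5.
7: 28073 = 7·4010 + 3
11: 28073 = 11·2552 + 1
13: 28073 = 13·2159 + 6
17: 28073 = 17·1651 + 6
19: 28073 = 19·1477 + 10
23: 28073 = 23·1220 + 13
29: 28073 = 29·968 + 1
31: 28073 = 31·905 + 18
37: 28073 = 37·758 + 27
41: 28073 = 41·684 + 29
43: 28073 = 43·652 + 37
47: 28073 = 47·597 + 14
53: 28073 = 53·529 + 36
59: 28073 = 59·475 + 48
61: 28073 = 61·460 + 13
67: 28073 = 67·419

67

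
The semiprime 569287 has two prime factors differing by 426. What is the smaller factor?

571

Since p = q + 426, we have 569287 = q(q + 426), so q² + 426q − 569287 = 0.
Discriminant: 426² + 4·569287 = 181476 + 2277148 = 2458624; √2458624 = 1568.
q = (−426 + 1568)/2 = 571, and p = q + 426 = 997.
Check: 571 · 997 = 569287.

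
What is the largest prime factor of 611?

47

611 = 13 · 47
47 is prime.
So 611 = 13 · 47; the largest prime factor is 47.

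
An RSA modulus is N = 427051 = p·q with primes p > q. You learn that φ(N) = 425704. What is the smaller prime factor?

509

φ(n) = (p−1)(q−1) = n − (p+q) + 1, so p + q = 427051 − 425704 + 1 = 1348.
p and q are the roots of t² − 1348t + 427051 = 0.
Discriminant: 1348² − 4·427051 = 1817104 − 1708204 = 108900; √108900 = 330.
q = (1348 − 330)/2 = 509, p = (1348 + 330)/2 = 839.
Check: 509 · 839 = 427051.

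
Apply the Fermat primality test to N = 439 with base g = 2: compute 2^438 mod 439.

2^1 ≡ 2 (mod 439)
2^2 ≡ 2^2 = 4 ≡ 4 (mod 439)
2^4 ≡ 4^2 = 16 ≡ 16 (mod 439)
2^8 ≡ 16^2 = 256 ≡ 256 (mod 439)
2^16 ≡ 256^2 = 65536 ≡ 125 (mod 439)
2^32 ≡ 125^2 = 15625 ≡ 260 (mod 439)
2^64 ≡ 260^2 = 67600 ≡ 433 (mod 439)
2^128 ≡ 433^2 = 187489 ≡ 36 (mod 439)
2^256 ≡ 36^2 = 1296 ≡ 418 (mod 439)
438 = 256 + 128 + 32 + 16 + 4 + 2 in binary powers of 2.
So 2^438 ≡ 418 · 36 · 260 · 125 · 16 · 4 ≡ 1 (mod 439).
Since the result is 1, base 2 gives no evidence that 439 is composite.

1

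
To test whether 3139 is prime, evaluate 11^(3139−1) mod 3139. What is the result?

1755

11^1 ≡ 11 (mod 3139)
11^2 ≡ 11^2 = 121 ≡ 121 (mod 3139)
11^4 ≡ 121^2 = 14641 ≡ 2085 (mod 3139)
11^8 ≡ 2085^2 = 4347225 ≡ 2849 (mod 3139)
11^16 ≡ 2849^2 = 8116801 ≡ 2486 (mod 3139)
11^32 ≡ 2486^2 = 6180196 ≡ 2644 (mod 3139)
11^64 ≡ 2644^2 = 6990736 ≡ 183 (mod 3139)
11^128 ≡ 183^2 = 33489 ≡ 2099 (mod 3139)
11^256 ≡ 2099^2 = 4405801 ≡ 1784 (mod 3139)
11^512 ≡ 1784^2 = 3182656 ≡ 2849 (mod 3139)
11^1024 ≡ 2849^2 = 8116801 ≡ 2486 (mod 3139)
11^2048 ≡ 2486^2 = 6180196 ≡ 2644 (mod 3139)
3138 = 2048 + 1024 + 64 + 2 in binary powers of 2.
So 11^3138 ≡ 2644 · 2486 · 183 · 121 ≡ 1755 (mod 3139).
Since 1755 ≠ 1, base 11 is a Fermat witness: 3139 is composite.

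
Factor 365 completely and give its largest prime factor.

365 = 5 · 73
73 is prime.
So 365 = 5 · 73; the largest prime factor is 73.

73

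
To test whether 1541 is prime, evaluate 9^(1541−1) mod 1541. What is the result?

1

9^1 ≡ 9 (mod 1541)
9^2 ≡ 9^2 = 81 ≡ 81 (mod 1541)
9^4 ≡ 81^2 = 6561 ≡ 397 (mod 1541)
9^8 ≡ 397^2 = 157609 ≡ 427 (mod 1541)
9^16 ≡ 427^2 = 182329 ≡ 491 (mod 1541)
9^32 ≡ 491^2 = 241081 ≡ 685 (mod 1541)
9^64 ≡ 685^2 = 469225 ≡ 761 (mod 1541)
9^128 ≡ 761^2 = 579121 ≡ 1246 (mod 1541)
9^256 ≡ 1246^2 = 1552516 ≡ 729 (mod 1541)
9^512 ≡ 729^2 = 531441 ≡ 1337 (mod 1541)
9^1024 ≡ 1337^2 = 1787569 ≡ 9 (mod 1541)
1540 = 1024 + 512 + 4 in binary powers of 2.
So 9^1540 ≡ 9 · 1337 · 397 ≡ 1 (mod 1541).
Since the result is 1, base 9 gives no evidence that 1541 is composite.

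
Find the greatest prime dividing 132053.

83

132053 = 37 · 3569
3569 = 43 · 83
83 is prime.
So 132053 = 37 · 43 · 83; the largest prime factor is 83.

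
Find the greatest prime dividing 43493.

43493 = 23 · 1891
1891 = 31 · 61
61 is prime.
So 43493 = 23 · 31 · 61; the largest prime factor is 61.

61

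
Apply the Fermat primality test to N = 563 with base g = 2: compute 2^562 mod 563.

1

2^1 ≡ 2 (mod 563)
2^2 ≡ 2^2 = 4 ≡ 4 (mod 563)
2^4 ≡ 4^2 = 16 ≡ 16 (mod 563)
2^8 ≡ 16^2 = 256 ≡ 256 (mod 563)
2^16 ≡ 256^2 = 65536 ≡ 228 (mod 563)
2^32 ≡ 228^2 = 51984 ≡ 188 (mod 563)
2^64 ≡ 188^2 = 35344 ≡ 438 (mod 563)
2^128 ≡ 438^2 = 191844 ≡ 424 (mod 563)
2^256 ≡ 424^2 = 179776 ≡ 179 (mod 563)
2^512 ≡ 179^2 = 32041 ≡ 513 (mod 563)
562 = 512 + 32 + 16 + 2 in binary powers of 2.
So 2^562 ≡ 513 · 188 · 228 · 4 ≡ 1 (mod 563).
Since the result is 1, base 2 gives no evidence that 563 is composite.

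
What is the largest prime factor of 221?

221 = 13 · 17
17 is prime.
So 221 = 13 · 17; the largest prime factor is 17.

17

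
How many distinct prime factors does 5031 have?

5031 = 3^2 · 559
559 = 13 · 43
5031 = 3^2 · 13 · 43, which has 3 distinct prime factors.

3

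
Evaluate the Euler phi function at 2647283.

2589408

Factor: 2647283 = 109 · 149 · 163.
φ(2647283) = (109−1) · (149−1) · (163−1) = 108 · 148 · 162 = 2589408.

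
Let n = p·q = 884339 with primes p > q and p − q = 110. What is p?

997

Since p = q + 110, we have 884339 = q(q + 110), so q² + 110q − 884339 = 0.
Discriminant: 110² + 4·884339 = 12100 + 3537356 = 3549456; √3549456 = 1884.
q = (−110 + 1884)/2 = 887, and p = q + 110 = 997.
Check: 887 · 997 = 884339.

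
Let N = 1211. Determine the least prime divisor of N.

1211 is odd.
Digit sum 5, not divisible by 3.
Ends in 1: not divisible by 5.
7: 1211 = 7·173

7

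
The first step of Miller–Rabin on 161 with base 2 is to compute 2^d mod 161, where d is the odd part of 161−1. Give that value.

32

161 − 1 = 160 = 2^5 · 5, so d = 5.
2^1 ≡ 2 (mod 161)
2^2 ≡ 2^2 = 4 ≡ 4 (mod 161)
2^4 ≡ 4^2 = 16 ≡ 16 (mod 161)
5 = 4 + 1 in binary powers of 2.
So 2^5 ≡ 16 · 2 ≡ 32 (mod 161).
Squaring chain: 32 → 58 → 144 → 128 → 123; never reaches −1, so base 2 is a Miller–Rabin witness that 161 is composite.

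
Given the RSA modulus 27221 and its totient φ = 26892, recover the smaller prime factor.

163

φ(n) = (p−1)(q−1) = n − (p+q) + 1, so p + q = 27221 − 26892 + 1 = 330.
p and q are the roots of t² − 330t + 27221 = 0.
Discriminant: 330² − 4·27221 = 108900 − 108884 = 16; √16 = 4.
q = (330 − 4)/2 = 163, p = (330 + 4)/2 = 167.
Check: 163 · 167 = 27221.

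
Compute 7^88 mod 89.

1

7^1 ≡ 7 (mod 89)
7^2 ≡ 7^2 = 49 ≡ 49 (mod 89)
7^4 ≡ 49^2 = 2401 ≡ 87 (mod 89)
7^8 ≡ 87^2 = 7569 ≡ 4 (mod 89)
7^16 ≡ 4^2 = 16 ≡ 16 (mod 89)
7^32 ≡ 16^2 = 256 ≡ 78 (mod 89)
7^64 ≡ 78^2 = 6084 ≡ 32 (mod 89)
88 = 64 + 16 + 8 in binary powers of 2.
So 7^88 ≡ 32 · 16 · 4 ≡ 1 (mod 89).
Since the result is 1, base 7 gives no evidence that 89 is composite.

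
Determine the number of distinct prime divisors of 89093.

89093 = 41^2 · 53
89093 = 41^2 · 53, which has 2 distinct prime factors.

2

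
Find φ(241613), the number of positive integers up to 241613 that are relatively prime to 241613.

229600

Factor: 241613 = 41 · 71 · 83.
φ(241613) = (41−1) · (71−1) · (83−1) = 40 · 70 · 82 = 229600.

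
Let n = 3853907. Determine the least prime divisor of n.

3853907 is odd.
Digit sum 35, not divisible by 3.
Ends in 7: not divisible by 5.
7: 3853907 = 7·550558 + 1
11: 3853907 = 11·350355 + 2
13: 3853907 = 13·296454 + 5
17: 3853907 = 17·226700 + 7
19: 3853907 = 19·202837 + 4
23: 3853907 = 23·167561 + 4
29: 3853907 = 29·132893 + 10
31: 3853907 = 31·124319 + 18
37: 3853907 = 37·104159 + 24
41: 3853907 = 41·93997 + 30
43: 3853907 = 43·89625 + 32
47: 3853907 = 47·81998 + 1
53: 3853907 = 53·72715 + 12
59: 3853907 = 59·65320 + 27
61: 3853907 = 61·63178 + 49
67: 3853907 = 67·57521

67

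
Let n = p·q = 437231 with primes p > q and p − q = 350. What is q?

Since p = q + 350, we have 437231 = q(q + 350), so q² + 350q − 437231 = 0.
Discriminant: 350² + 4·437231 = 122500 + 1748924 = 1871424; √1871424 = 1368.
q = (−350 + 1368)/2 = 509, and p = q + 350 = 859.
Check: 509 · 859 = 437231.

509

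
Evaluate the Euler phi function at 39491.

Factor: 39491 = 17 · 23 · 101.
φ(39491) = (17−1) · (23−1) · (101−1) = 16 · 22 · 100 = 35200.

35200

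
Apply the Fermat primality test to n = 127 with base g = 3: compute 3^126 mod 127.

3^1 ≡ 3 (mod 127)
3^2 ≡ 3^2 = 9 ≡ 9 (mod 127)
3^4 ≡ 9^2 = 81 ≡ 81 (mod 127)
3^8 ≡ 81^2 = 6561 ≡ 84 (mod 127)
3^16 ≡ 84^2 = 7056 ≡ 71 (mod 127)
3^32 ≡ 71^2 = 5041 ≡ 88 (mod 127)
3^64 ≡ 88^2 = 7744 ≡ 124 (mod 127)
126 = 64 + 32 + 16 + 8 + 4 + 2 in binary powers of 2.
So 3^126 ≡ 124 · 88 · 71 · 84 · 81 · 9 ≡ 1 (mod 127).
Since the result is 1, base 3 gives no evidence that 127 is composite.

1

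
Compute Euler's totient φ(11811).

7560

Factor: 11811 = 3 · 31 · 127.
φ(11811) = (3−1) · (31−1) · (127−1) = 2 · 30 · 126 = 7560.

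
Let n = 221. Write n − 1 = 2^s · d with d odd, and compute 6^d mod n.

150

221 − 1 = 220 = 2^2 · 55, so d = 55.
6^1 ≡ 6 (mod 221)
6^2 ≡ 6^2 = 36 ≡ 36 (mod 221)
6^4 ≡ 36^2 = 1296 ≡ 191 (mod 221)
6^8 ≡ 191^2 = 36481 ≡ 16 (mod 221)
6^16 ≡ 16^2 = 256 ≡ 35 (mod 221)
6^32 ≡ 35^2 = 1225 ≡ 120 (mod 221)
55 = 32 + 16 + 4 + 2 + 1 in binary powers of 2.
So 6^55 ≡ 120 · 35 · 191 · 36 · 6 ≡ 150 (mod 221).
Squaring chain: 150 → 179; never reaches −1, so base 6 is a Miller–Rabin witness that 221 is composite.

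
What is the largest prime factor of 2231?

97

2231 = 23 · 97
97 is prime.
So 2231 = 23 · 97; the largest prime factor is 97.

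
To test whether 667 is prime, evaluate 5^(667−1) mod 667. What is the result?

169

5^1 ≡ 5 (mod 667)
5^2 ≡ 5^2 = 25 ≡ 25 (mod 667)
5^4 ≡ 25^2 = 625 ≡ 625 (mod 667)
5^8 ≡ 625^2 = 390625 ≡ 430 (mod 667)
5^16 ≡ 430^2 = 184900 ≡ 141 (mod 667)
5^32 ≡ 141^2 = 19881 ≡ 538 (mod 667)
5^64 ≡ 538^2 = 289444 ≡ 633 (mod 667)
5^128 ≡ 633^2 = 400689 ≡ 489 (mod 667)
5^256 ≡ 489^2 = 239121 ≡ 335 (mod 667)
5^512 ≡ 335^2 = 112225 ≡ 169 (mod 667)
666 = 512 + 128 + 16 + 8 + 2 in binary powers of 2.
So 5^666 ≡ 169 · 489 · 141 · 430 · 25 ≡ 169 (mod 667).
Since 169 ≠ 1, base 5 is a Fermat witness: 667 is composite.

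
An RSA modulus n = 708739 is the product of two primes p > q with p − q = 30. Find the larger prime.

857

Since p = q + 30, we have 708739 = q(q + 30), so q² + 30q − 708739 = 0.
Discriminant: 30² + 4·708739 = 900 + 2834956 = 2835856; √2835856 = 1684.
q = (−30 + 1684)/2 = 827, and p = q + 30 = 857.
Check: 827 · 857 = 708739.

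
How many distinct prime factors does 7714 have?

7714 = 2 · 3857
3857 = 7 · 551
551 = 19 · 29
7714 = 2 · 7 · 19 · 29, which has 4 distinct prime factors.

4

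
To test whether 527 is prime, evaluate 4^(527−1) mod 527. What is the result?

4^1 ≡ 4 (mod 527)
4^2 ≡ 4^2 = 16 ≡ 16 (mod 527)
4^4 ≡ 16^2 = 256 ≡ 256 (mod 527)
4^8 ≡ 256^2 = 65536 ≡ 188 (mod 527)
4^16 ≡ 188^2 = 35344 ≡ 35 (mod 527)
4^32 ≡ 35^2 = 1225 ≡ 171 (mod 527)
4^64 ≡ 171^2 = 29241 ≡ 256 (mod 527)
4^128 ≡ 256^2 = 65536 ≡ 188 (mod 527)
4^256 ≡ 188^2 = 35344 ≡ 35 (mod 527)
4^512 ≡ 35^2 = 1225 ≡ 171 (mod 527)
526 = 512 + 8 + 4 + 2 in binary powers of 2.
So 4^526 ≡ 171 · 188 · 256 · 16 ≡ 407 (mod 527).
Since 407 ≠ 1, base 4 is a Fermat witness: 527 is composite.

407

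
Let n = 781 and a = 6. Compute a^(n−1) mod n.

375

6^1 ≡ 6 (mod 781)
6^2 ≡ 6^2 = 36 ≡ 36 (mod 781)
6^4 ≡ 36^2 = 1296 ≡ 515 (mod 781)
6^8 ≡ 515^2 = 265225 ≡ 466 (mod 781)
6^16 ≡ 466^2 = 217156 ≡ 38 (mod 781)
6^32 ≡ 38^2 = 1444 ≡ 663 (mod 781)
6^64 ≡ 663^2 = 439569 ≡ 647 (mod 781)
6^128 ≡ 647^2 = 418609 ≡ 774 (mod 781)
6^256 ≡ 774^2 = 599076 ≡ 49 (mod 781)
6^512 ≡ 49^2 = 2401 ≡ 58 (mod 781)
780 = 512 + 256 + 8 + 4 in binary powers of 2.
So 6^780 ≡ 58 · 49 · 466 · 515 ≡ 375 (mod 781).
Since 375 ≠ 1, base 6 is a Fermat witness: 781 is composite.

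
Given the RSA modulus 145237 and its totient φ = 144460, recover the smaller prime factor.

φ(n) = (p−1)(q−1) = n − (p+q) + 1, so p + q = 145237 − 144460 + 1 = 778.
p and q are the roots of t² − 778t + 145237 = 0.
Discriminant: 778² − 4·145237 = 605284 − 580948 = 24336; √24336 = 156.
q = (778 − 156)/2 = 311, p = (778 + 156)/2 = 467.
Check: 311 · 467 = 145237.

311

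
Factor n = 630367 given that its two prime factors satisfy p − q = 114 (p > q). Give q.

739

Since p = q + 114, we have 630367 = q(q + 114), so q² + 114q − 630367 = 0.
Discriminant: 114² + 4·630367 = 12996 + 2521468 = 2534464; √2534464 = 1592.
q = (−114 + 1592)/2 = 739, and p = q + 114 = 853.
Check: 739 · 853 = 630367.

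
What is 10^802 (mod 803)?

10^1 ≡ 10 (mod 803)
10^2 ≡ 10^2 = 100 ≡ 100 (mod 803)
10^4 ≡ 100^2 = 10000 ≡ 364 (mod 803)
10^8 ≡ 364^2 = 132496 ≡ 1 (mod 803)
10^16 ≡ 1^2 = 1 ≡ 1 (mod 803)
10^32 ≡ 1^2 = 1 ≡ 1 (mod 803)
10^64 ≡ 1^2 = 1 ≡ 1 (mod 803)
10^128 ≡ 1^2 = 1 ≡ 1 (mod 803)
10^256 ≡ 1^2 = 1 ≡ 1 (mod 803)
10^512 ≡ 1^2 = 1 ≡ 1 (mod 803)
802 = 512 + 256 + 32 + 2 in binary powers of 2.
So 10^802 ≡ 1 · 1 · 1 · 100 ≡ 100 (mod 803).
Since 100 ≠ 1, base 10 is a Fermat witness: 803 is composite.

100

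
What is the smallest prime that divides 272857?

13

272857 is odd.
Digit sum 31, not divisible by 3.
Ends in 7: not divisible by 5.
7: 272857 = 7·38979 + 4
11: 272857 = 11·24805 + 2
13: 272857 = 13·20989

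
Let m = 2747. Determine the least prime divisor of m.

41

2747 is odd.
Digit sum 20, not divisible by 3.
Ends in 7: not divisible by 5.
7: 2747 = 7·392 + 3
11: 2747 = 11·249 + 8
13: 2747 = 13·211 + 4
17: 2747 = 17·161 + 10
19: 2747 = 19·144 + 11
23: 2747 = 23·119 + 10
29: 2747 = 29·94 + 21
31: 2747 = 31·88 + 19
37: 2747 = 37·74 + 9
41: 2747 = 41·67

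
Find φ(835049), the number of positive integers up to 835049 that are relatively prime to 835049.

Factor: 835049 = 47 · 109 · 163.
φ(835049) = (47−1) · (109−1) · (163−1) = 46 · 108 · 162 = 804816.

804816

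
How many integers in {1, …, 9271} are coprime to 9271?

Factor: 9271 = 73 · 127.
φ(9271) = (73−1) · (127−1) = 72 · 126 = 9072.

9072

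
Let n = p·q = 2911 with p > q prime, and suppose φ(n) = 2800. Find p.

φ(n) = (p−1)(q−1) = n − (p+q) + 1, so p + q = 2911 − 2800 + 1 = 112.
p and q are the roots of t² − 112t + 2911 = 0.
Discriminant: 112² − 4·2911 = 12544 − 11644 = 900; √900 = 30.
q = (112 − 30)/2 = 41, p = (112 + 30)/2 = 71.
Check: 41 · 71 = 2911.

71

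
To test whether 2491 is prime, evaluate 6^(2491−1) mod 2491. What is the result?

6^1 ≡ 6 (mod 2491)
6^2 ≡ 6^2 = 36 ≡ 36 (mod 2491)
6^4 ≡ 36^2 = 1296 ≡ 1296 (mod 2491)
6^8 ≡ 1296^2 = 1679616 ≡ 682 (mod 2491)
6^16 ≡ 682^2 = 465124 ≡ 1798 (mod 2491)
6^32 ≡ 1798^2 = 3232804 ≡ 1977 (mod 2491)
6^64 ≡ 1977^2 = 3908529 ≡ 150 (mod 2491)
6^128 ≡ 150^2 = 22500 ≡ 81 (mod 2491)
6^256 ≡ 81^2 = 6561 ≡ 1579 (mod 2491)
6^512 ≡ 1579^2 = 2493241 ≡ 2241 (mod 2491)
6^1024 ≡ 2241^2 = 5022081 ≡ 225 (mod 2491)
6^2048 ≡ 225^2 = 50625 ≡ 805 (mod 2491)
2490 = 2048 + 256 + 128 + 32 + 16 + 8 + 2 in binary powers of 2.
So 6^2490 ≡ 805 · 1579 · 81 · 1977 · 1798 · 682 · 36 ≡ 1865 (mod 2491).
Since 1865 ≠ 1, base 6 is a Fermat witness: 2491 is composite.

1865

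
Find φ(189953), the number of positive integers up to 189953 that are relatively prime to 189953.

Factor: 189953 = 41^2 · 113.
φ(189953) = 41^1·(41−1) · (113−1) = 1640 · 112 = 183680.

183680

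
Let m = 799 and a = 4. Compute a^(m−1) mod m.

747

4^1 ≡ 4 (mod 799)
4^2 ≡ 4^2 = 16 ≡ 16 (mod 799)
4^4 ≡ 16^2 = 256 ≡ 256 (mod 799)
4^8 ≡ 256^2 = 65536 ≡ 18 (mod 799)
4^16 ≡ 18^2 = 324 ≡ 324 (mod 799)
4^32 ≡ 324^2 = 104976 ≡ 307 (mod 799)
4^64 ≡ 307^2 = 94249 ≡ 766 (mod 799)
4^128 ≡ 766^2 = 586756 ≡ 290 (mod 799)
4^256 ≡ 290^2 = 84100 ≡ 205 (mod 799)
4^512 ≡ 205^2 = 42025 ≡ 477 (mod 799)
798 = 512 + 256 + 16 + 8 + 4 + 2 in binary powers of 2.
So 4^798 ≡ 477 · 205 · 324 · 18 · 256 · 16 ≡ 747 (mod 799).
Since 747 ≠ 1, base 4 is a Fermat witness: 799 is composite.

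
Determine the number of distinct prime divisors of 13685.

13685 = 5 · 2737
2737 = 7 · 391
391 = 17 · 23
13685 = 5 · 7 · 17 · 23, which has 4 distinct prime factors.

4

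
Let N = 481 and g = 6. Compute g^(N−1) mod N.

6^1 ≡ 6 (mod 481)
6^2 ≡ 6^2 = 36 ≡ 36 (mod 481)
6^4 ≡ 36^2 = 1296 ≡ 334 (mod 481)
6^8 ≡ 334^2 = 111556 ≡ 445 (mod 481)
6^16 ≡ 445^2 = 198025 ≡ 334 (mod 481)
6^32 ≡ 334^2 = 111556 ≡ 445 (mod 481)
6^64 ≡ 445^2 = 198025 ≡ 334 (mod 481)
6^128 ≡ 334^2 = 111556 ≡ 445 (mod 481)
6^256 ≡ 445^2 = 198025 ≡ 334 (mod 481)
480 = 256 + 128 + 64 + 32 in binary powers of 2.
So 6^480 ≡ 334 · 445 · 334 · 445 ≡ 1 (mod 481).
Since the result is 1, base 6 gives no evidence that 481 is composite.

1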